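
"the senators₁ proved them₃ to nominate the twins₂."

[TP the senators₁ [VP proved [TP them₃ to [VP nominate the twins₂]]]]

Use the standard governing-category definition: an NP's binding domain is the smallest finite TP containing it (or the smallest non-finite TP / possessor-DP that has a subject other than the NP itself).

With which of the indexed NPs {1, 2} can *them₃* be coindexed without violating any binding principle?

*them* is a pronoun, so Principle B applies: it must be free in its binding domain.
Binding domain of *them₃*: the matrix TP, whose subject is the senators₁.
*the senators₁* c-commands the pronoun within its binding domain → coindexation would violate Principle B.
*the twins₂*: the pronoun c-commands this R-expression → coindexation would violate Principle C on *the twins₂*.

none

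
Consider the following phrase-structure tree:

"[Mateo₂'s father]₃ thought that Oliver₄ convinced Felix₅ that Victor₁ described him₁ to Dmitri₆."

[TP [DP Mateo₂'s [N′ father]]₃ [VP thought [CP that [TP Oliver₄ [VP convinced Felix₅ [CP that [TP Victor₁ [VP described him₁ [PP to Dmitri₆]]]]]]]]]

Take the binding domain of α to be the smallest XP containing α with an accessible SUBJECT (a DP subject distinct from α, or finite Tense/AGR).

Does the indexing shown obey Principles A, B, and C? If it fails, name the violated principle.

The two coindexed NPs are *Victor₁* and *him₁*.
*him₁* is a pronoun. Its binding domain is the embedded TP, whose subject is Victor₁.
*Victor₁* c-commands it within that domain and carries the same index.
The pronoun is locally bound → Principle B violation.

Principle B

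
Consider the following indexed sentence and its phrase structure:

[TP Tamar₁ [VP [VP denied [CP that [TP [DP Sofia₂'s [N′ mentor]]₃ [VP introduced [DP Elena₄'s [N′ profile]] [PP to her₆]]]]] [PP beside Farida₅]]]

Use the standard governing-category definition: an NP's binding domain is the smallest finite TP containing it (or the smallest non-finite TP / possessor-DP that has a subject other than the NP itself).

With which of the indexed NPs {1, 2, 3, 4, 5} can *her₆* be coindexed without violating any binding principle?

{1, 2, 4, 5}

*her* is a pronoun, so Principle B applies: it must be free in its binding domain.
Binding domain of *her₆*: the embedded TP, whose subject is [Sofia₂'s mentor]₃.
*Tamar₁* c-commands the pronoun but from outside its binding domain, and is not c-commanded by it → coindexation permitted.
*Sofia₂* and the pronoun do not c-command one another → neither Principle B nor Principle C is at stake; coindexation permitted.
*[Sofia₂'s mentor]₃* c-commands the pronoun within its binding domain → coindexation would violate Principle B.
*Elena₄* and the pronoun do not c-command one another → neither Principle B nor Principle C is at stake; coindexation permitted.
*Farida₅* and the pronoun do not c-command one another → neither Principle B nor Principle C is at stake; coindexation permitted.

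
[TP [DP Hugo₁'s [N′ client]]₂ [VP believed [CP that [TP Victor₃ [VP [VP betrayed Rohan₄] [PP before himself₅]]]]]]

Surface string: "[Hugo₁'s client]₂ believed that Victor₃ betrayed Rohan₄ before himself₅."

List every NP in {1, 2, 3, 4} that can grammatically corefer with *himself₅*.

{3}

*himself* is an anaphor, so Principle A applies: it must be bound in its binding domain.
Binding domain of *himself₅*: the embedded TP, whose subject is Victor₃.
*Hugo₁* does not c-command the anaphor → cannot bind it.
*[Hugo₁'s client]₂* c-commands the anaphor but is outside its binding domain → cannot satisfy Principle A.
*Victor₃* c-commands the anaphor within its binding domain → licit binder.
*Rohan₄* does not c-command the anaphor → cannot bind it.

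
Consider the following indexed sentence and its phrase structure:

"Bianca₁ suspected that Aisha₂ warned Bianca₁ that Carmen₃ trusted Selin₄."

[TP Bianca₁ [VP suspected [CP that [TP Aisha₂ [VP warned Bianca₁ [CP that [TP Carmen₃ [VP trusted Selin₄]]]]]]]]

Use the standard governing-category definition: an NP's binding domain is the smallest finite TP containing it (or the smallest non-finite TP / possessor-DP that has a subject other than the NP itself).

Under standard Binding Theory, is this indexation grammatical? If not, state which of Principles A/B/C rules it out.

Principle C

The two coindexed NPs are *Bianca₁* (the lower occurrence) and *Bianca₁* (the higher occurrence).
*Bianca₁* (the lower occurrence) is an R-expression. Principle C requires it to be free everywhere.
*Bianca₁* (the higher occurrence) c-commands it and carries the same index.
The R-expression is bound → Principle C violation.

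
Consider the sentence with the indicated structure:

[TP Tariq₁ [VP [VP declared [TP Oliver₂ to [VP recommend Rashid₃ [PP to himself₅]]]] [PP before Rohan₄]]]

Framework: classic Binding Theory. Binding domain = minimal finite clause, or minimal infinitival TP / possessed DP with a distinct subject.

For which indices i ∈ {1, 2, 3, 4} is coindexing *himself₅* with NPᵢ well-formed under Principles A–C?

{2, 3}

*himself* is an anaphor, so Principle A applies: it must be bound in its binding domain.
Binding domain of *himself₅*: the embedded TP, whose subject is Oliver₂.
*Tariq₁* c-commands the anaphor but is outside its binding domain → cannot satisfy Principle A.
*Oliver₂* c-commands the anaphor within its binding domain → licit binder.
*Rashid₃* c-commands the anaphor within its binding domain → licit binder.
*Rohan₄* does not c-command the anaphor → cannot bind it.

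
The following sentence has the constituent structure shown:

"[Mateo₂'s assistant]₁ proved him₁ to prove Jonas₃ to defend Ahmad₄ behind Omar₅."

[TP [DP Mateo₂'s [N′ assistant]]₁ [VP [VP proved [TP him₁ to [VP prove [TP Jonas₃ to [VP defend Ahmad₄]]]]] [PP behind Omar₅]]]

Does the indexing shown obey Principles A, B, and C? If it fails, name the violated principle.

Principle B

The two coindexed NPs are *[Mateo₂'s assistant]₁* and *him₁*.
*him₁* is a pronoun. Its binding domain is the matrix TP, whose subject is [Mateo₂'s assistant]₁.
*[Mateo₂'s assistant]₁* c-commands it within that domain and carries the same index.
The pronoun is locally bound → Principle B violation.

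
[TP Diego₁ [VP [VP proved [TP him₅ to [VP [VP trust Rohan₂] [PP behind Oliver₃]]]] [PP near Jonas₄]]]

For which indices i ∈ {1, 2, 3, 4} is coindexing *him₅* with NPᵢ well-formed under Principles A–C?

{4}

*him* is a pronoun, so Principle B applies: it must be free in its binding domain.
Binding domain of *him₅*: the matrix TP, whose subject is Diego₁.
*Diego₁* c-commands the pronoun within its binding domain → coindexation would violate Principle B.
*Rohan₂*: the pronoun c-commands this R-expression → coindexation would violate Principle C on *Rohan₂*.
*Oliver₃*: the pronoun c-commands this R-expression → coindexation would violate Principle C on *Oliver₃*.
*Jonas₄* and the pronoun do not c-command one another → neither Principle B nor Principle C is at stake; coindexation permitted.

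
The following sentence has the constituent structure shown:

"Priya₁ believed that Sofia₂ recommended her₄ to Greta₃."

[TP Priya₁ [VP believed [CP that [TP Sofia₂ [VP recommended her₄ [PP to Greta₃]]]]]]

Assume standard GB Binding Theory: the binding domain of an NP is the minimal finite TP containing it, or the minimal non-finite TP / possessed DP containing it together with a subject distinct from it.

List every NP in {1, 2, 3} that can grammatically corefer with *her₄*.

{1}

*her* is a pronoun, so Principle B applies: it must be free in its binding domain.
Binding domain of *her₄*: the embedded TP, whose subject is Sofia₂.
*Priya₁* c-commands the pronoun but from outside its binding domain, and is not c-commanded by it → coindexation permitted.
*Sofia₂* c-commands the pronoun within its binding domain → coindexation would violate Principle B.
*Greta₃*: the pronoun c-commands this R-expression → coindexation would violate Principle C on *Greta₃*.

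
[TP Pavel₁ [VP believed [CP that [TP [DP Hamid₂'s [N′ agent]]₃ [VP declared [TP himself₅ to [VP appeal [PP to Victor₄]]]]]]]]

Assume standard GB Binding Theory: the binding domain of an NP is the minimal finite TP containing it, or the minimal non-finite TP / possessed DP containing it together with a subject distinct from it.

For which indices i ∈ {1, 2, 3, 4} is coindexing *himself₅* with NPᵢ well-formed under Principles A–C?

*himself* is an anaphor, so Principle A applies: it must be bound in its binding domain.
Binding domain of *himself₅*: the embedded TP, whose subject is [Hamid₂'s agent]₃.
*Pavel₁* c-commands the anaphor but is outside its binding domain → cannot satisfy Principle A.
*Hamid₂* does not c-command the anaphor → cannot bind it.
*[Hamid₂'s agent]₃* c-commands the anaphor within its binding domain → licit binder.
*Victor₄* does not c-command the anaphor → cannot bind it.

{3}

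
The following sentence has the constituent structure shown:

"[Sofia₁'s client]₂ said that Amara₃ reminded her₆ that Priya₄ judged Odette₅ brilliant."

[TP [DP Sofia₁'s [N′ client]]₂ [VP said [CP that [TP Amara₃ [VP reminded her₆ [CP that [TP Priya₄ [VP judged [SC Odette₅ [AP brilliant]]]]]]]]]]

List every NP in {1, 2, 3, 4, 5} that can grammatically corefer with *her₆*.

{1, 2}

*her* is a pronoun, so Principle B applies: it must be free in its binding domain.
Binding domain of *her₆*: the embedded TP, whose subject is Amara₃.
*Sofia₁* and the pronoun do not c-command one another → neither Principle B nor Principle C is at stake; coindexation permitted.
*[Sofia₁'s client]₂* c-commands the pronoun but from outside its binding domain, and is not c-commanded by it → coindexation permitted.
*Amara₃* c-commands the pronoun within its binding domain → coindexation would violate Principle B.
*Priya₄*: the pronoun c-commands this R-expression → coindexation would violate Principle C on *Priya₄*.
*Odette₅*: the pronoun c-commands this R-expression → coindexation would violate Principle C on *Odette₅*.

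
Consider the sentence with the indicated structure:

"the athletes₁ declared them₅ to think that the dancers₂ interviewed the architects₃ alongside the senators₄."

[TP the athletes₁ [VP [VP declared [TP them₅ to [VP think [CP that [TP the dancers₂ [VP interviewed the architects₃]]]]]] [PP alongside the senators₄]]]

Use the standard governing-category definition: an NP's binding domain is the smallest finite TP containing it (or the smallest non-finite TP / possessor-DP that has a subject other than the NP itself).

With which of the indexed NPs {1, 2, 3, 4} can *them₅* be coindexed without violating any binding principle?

{4}

*them* is a pronoun, so Principle B applies: it must be free in its binding domain.
Binding domain of *them₅*: the matrix TP, whose subject is the athletes₁.
*the athletes₁* c-commands the pronoun within its binding domain → coindexation would violate Principle B.
*the dancers₂*: the pronoun c-commands this R-expression → coindexation would violate Principle C on *the dancers₂*.
*the architects₃*: the pronoun c-commands this R-expression → coindexation would violate Principle C on *the architects₃*.
*the senators₄* and the pronoun do not c-command one another → neither Principle B nor Principle C is at stake; coindexation permitted.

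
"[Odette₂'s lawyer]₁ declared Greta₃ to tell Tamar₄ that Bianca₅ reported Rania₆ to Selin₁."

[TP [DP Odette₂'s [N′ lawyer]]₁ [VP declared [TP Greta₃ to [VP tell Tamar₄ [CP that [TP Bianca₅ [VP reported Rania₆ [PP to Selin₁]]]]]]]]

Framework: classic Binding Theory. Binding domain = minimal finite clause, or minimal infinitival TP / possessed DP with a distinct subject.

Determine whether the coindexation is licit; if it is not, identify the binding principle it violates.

The two coindexed NPs are *[Odette₂'s lawyer]₁* and *Selin₁*.
*Selin₁* is an R-expression. Principle C requires it to be free everywhere.
*[Odette₂'s lawyer]₁* c-commands it and carries the same index.
The R-expression is bound → Principle C violation.

Principle C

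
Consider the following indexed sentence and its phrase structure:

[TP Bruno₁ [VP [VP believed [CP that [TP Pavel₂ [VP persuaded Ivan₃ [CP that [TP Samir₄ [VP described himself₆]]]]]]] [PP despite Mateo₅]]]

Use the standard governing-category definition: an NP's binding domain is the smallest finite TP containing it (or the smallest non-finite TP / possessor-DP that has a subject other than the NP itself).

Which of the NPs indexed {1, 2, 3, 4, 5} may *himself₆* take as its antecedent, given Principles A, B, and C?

{4}

*himself* is an anaphor, so Principle A applies: it must be bound in its binding domain.
Binding domain of *himself₆*: the embedded TP, whose subject is Samir₄.
*Bruno₁* c-commands the anaphor but is outside its binding domain → cannot satisfy Principle A.
*Pavel₂* c-commands the anaphor but is outside its binding domain → cannot satisfy Principle A.
*Ivan₃* c-commands the anaphor but is outside its binding domain → cannot satisfy Principle A.
*Samir₄* c-commands the anaphor within its binding domain → licit binder.
*Mateo₅* does not c-command the anaphor → cannot bind it.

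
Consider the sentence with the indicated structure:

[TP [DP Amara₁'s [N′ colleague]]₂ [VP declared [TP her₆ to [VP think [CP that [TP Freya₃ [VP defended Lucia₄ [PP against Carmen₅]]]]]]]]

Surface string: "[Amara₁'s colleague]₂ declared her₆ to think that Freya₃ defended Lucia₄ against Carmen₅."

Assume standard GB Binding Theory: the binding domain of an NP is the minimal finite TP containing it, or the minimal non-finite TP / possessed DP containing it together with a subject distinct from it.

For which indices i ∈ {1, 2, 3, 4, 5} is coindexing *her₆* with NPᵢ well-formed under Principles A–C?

{1}

*her* is a pronoun, so Principle B applies: it must be free in its binding domain.
Binding domain of *her₆*: the matrix TP, whose subject is [Amara₁'s colleague]₂.
*Amara₁* and the pronoun do not c-command one another → neither Principle B nor Principle C is at stake; coindexation permitted.
*[Amara₁'s colleague]₂* c-commands the pronoun within its binding domain → coindexation would violate Principle B.
*Freya₃*: the pronoun c-commands this R-expression → coindexation would violate Principle C on *Freya₃*.
*Lucia₄*: the pronoun c-commands this R-expression → coindexation would violate Principle C on *Lucia₄*.
*Carmen₅*: the pronoun c-commands this R-expression → coindexation would violate Principle C on *Carmen₅*.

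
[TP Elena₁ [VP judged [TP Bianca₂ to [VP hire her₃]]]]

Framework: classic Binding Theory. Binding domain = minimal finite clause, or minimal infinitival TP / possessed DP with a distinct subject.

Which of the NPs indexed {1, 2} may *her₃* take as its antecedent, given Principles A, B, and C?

*her* is a pronoun, so Principle B applies: it must be free in its binding domain.
Binding domain of *her₃*: the embedded TP, whose subject is Bianca₂.
*Elena₁* c-commands the pronoun but from outside its binding domain, and is not c-commanded by it → coindexation permitted.
*Bianca₂* c-commands the pronoun within its binding domain → coindexation would violate Principle B.

{1}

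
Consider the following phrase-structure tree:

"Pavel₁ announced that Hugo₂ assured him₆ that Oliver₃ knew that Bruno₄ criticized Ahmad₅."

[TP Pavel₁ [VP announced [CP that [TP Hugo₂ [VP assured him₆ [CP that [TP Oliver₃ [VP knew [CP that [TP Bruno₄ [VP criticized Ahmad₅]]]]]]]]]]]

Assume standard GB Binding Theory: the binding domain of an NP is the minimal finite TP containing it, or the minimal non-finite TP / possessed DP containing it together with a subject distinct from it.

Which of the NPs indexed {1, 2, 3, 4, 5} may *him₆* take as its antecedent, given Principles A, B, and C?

{1}

*him* is a pronoun, so Principle B applies: it must be free in its binding domain.
Binding domain of *him₆*: the embedded TP, whose subject is Hugo₂.
*Pavel₁* c-commands the pronoun but from outside its binding domain, and is not c-commanded by it → coindexation permitted.
*Hugo₂* c-commands the pronoun within its binding domain → coindexation would violate Principle B.
*Oliver₃*: the pronoun c-commands this R-expression → coindexation would violate Principle C on *Oliver₃*.
*Bruno₄*: the pronoun c-commands this R-expression → coindexation would violate Principle C on *Bruno₄*.
*Ahmad₅*: the pronoun c-commands this R-expression → coindexation would violate Principle C on *Ahmad₅*.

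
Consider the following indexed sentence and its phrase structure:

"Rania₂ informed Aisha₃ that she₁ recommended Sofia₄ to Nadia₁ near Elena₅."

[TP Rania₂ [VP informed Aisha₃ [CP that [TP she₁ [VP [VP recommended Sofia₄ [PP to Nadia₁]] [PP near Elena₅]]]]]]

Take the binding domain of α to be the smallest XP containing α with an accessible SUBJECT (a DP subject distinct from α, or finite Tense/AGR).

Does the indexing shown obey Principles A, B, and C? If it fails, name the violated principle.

The two coindexed NPs are *she₁* and *Nadia₁*.
*Nadia₁* is an R-expression. Principle C requires it to be free everywhere.
*she₁* c-commands it and carries the same index.
The R-expression is bound → Principle C violation.

Principle C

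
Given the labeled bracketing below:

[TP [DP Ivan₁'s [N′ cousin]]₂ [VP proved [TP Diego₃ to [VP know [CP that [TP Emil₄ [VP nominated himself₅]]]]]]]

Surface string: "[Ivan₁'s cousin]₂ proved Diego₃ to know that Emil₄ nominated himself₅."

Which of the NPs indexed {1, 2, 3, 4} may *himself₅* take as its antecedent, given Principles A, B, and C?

*himself* is an anaphor, so Principle A applies: it must be bound in its binding domain.
Binding domain of *himself₅*: the embedded TP, whose subject is Emil₄.
*Ivan₁* does not c-command the anaphor → cannot bind it.
*[Ivan₁'s cousin]₂* c-commands the anaphor but is outside its binding domain → cannot satisfy Principle A.
*Diego₃* c-commands the anaphor but is outside its binding domain → cannot satisfy Principle A.
*Emil₄* c-commands the anaphor within its binding domain → licit binder.

{4}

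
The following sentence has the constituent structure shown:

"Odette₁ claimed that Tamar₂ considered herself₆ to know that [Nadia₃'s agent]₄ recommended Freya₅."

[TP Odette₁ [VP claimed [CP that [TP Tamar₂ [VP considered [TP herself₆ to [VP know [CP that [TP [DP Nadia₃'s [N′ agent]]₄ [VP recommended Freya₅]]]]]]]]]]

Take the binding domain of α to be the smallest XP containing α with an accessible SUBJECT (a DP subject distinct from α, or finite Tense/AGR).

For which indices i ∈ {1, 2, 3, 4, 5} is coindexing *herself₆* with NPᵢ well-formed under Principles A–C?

*herself* is an anaphor, so Principle A applies: it must be bound in its binding domain.
Binding domain of *herself₆*: the embedded TP, whose subject is Tamar₂.
*Odette₁* c-commands the anaphor but is outside its binding domain → cannot satisfy Principle A.
*Tamar₂* c-commands the anaphor within its binding domain → licit binder.
*Nadia₃* does not c-command the anaphor → cannot bind it.
*[Nadia₃'s agent]₄* does not c-command the anaphor → cannot bind it.
*Freya₅* does not c-command the anaphor → cannot bind it.

{2}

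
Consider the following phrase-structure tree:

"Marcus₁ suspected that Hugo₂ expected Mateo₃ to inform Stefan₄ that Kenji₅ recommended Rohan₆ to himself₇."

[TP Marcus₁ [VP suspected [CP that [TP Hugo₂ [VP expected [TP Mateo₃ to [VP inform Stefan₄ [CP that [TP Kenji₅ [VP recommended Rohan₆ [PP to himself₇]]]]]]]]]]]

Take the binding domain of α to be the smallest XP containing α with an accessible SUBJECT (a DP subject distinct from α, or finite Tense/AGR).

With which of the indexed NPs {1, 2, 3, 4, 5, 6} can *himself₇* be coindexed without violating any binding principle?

*himself* is an anaphor, so Principle A applies: it must be bound in its binding domain.
Binding domain of *himself₇*: the embedded TP, whose subject is Kenji₅.
*Marcus₁* c-commands the anaphor but is outside its binding domain → cannot satisfy Principle A.
*Hugo₂* c-commands the anaphor but is outside its binding domain → cannot satisfy Principle A.
*Mateo₃* c-commands the anaphor but is outside its binding domain → cannot satisfy Principle A.
*Stefan₄* c-commands the anaphor but is outside its binding domain → cannot satisfy Principle A.
*Kenji₅* c-commands the anaphor within its binding domain → licit binder.
*Rohan₆* c-commands the anaphor within its binding domain → licit binder.

{5, 6}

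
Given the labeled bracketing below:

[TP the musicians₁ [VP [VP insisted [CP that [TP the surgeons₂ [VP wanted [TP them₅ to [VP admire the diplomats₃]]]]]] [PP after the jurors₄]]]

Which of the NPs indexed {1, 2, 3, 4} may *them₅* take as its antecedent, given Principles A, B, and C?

*them* is a pronoun, so Principle B applies: it must be free in its binding domain.
Binding domain of *them₅*: the embedded TP, whose subject is the surgeons₂.
*the musicians₁* c-commands the pronoun but from outside its binding domain, and is not c-commanded by it → coindexation permitted.
*the surgeons₂* c-commands the pronoun within its binding domain → coindexation would violate Principle B.
*the diplomats₃*: the pronoun c-commands this R-expression → coindexation would violate Principle C on *the diplomats₃*.
*the jurors₄* and the pronoun do not c-command one another → neither Principle B nor Principle C is at stake; coindexation permitted.

{1, 4}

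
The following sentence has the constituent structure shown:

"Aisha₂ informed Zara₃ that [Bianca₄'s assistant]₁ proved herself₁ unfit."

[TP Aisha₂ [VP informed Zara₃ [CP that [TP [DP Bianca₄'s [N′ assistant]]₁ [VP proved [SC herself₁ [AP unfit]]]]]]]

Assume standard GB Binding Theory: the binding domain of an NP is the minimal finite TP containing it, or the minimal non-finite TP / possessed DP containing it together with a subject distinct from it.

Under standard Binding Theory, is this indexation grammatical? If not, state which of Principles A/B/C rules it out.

grammatical

The two coindexed NPs are *[Bianca₄'s assistant]₁* and *herself₁*.
*herself₁* is an anaphor; its binding domain is the embedded TP, whose subject is [Bianca₄'s assistant]₁. *[Bianca₄'s assistant]₁* c-commands it within that domain and shares its index, so Principle A is satisfied.
*[Bianca₄'s assistant]₁* is an R-expression; *herself₁* does not c-command it, and no other NP shares its index, so Principle C is satisfied.
All principles are respected.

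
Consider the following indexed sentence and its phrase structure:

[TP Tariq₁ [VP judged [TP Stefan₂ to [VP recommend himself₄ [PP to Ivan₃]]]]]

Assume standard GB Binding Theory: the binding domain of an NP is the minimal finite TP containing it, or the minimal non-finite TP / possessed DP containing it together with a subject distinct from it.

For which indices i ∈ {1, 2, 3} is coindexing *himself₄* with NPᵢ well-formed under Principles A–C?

{2}

*himself* is an anaphor, so Principle A applies: it must be bound in its binding domain.
Binding domain of *himself₄*: the embedded TP, whose subject is Stefan₂.
*Tariq₁* c-commands the anaphor but is outside its binding domain → cannot satisfy Principle A.
*Stefan₂* c-commands the anaphor within its binding domain → licit binder.
*Ivan₃* does not c-command the anaphor → cannot bind it.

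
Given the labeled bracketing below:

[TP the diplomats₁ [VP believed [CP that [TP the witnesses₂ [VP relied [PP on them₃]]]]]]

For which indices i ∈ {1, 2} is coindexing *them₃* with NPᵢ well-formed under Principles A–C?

*them* is a pronoun, so Principle B applies: it must be free in its binding domain.
Binding domain of *them₃*: the embedded TP, whose subject is the witnesses₂.
*the diplomats₁* c-commands the pronoun but from outside its binding domain, and is not c-commanded by it → coindexation permitted.
*the witnesses₂* c-commands the pronoun within its binding domain → coindexation would violate Principle B.

{1}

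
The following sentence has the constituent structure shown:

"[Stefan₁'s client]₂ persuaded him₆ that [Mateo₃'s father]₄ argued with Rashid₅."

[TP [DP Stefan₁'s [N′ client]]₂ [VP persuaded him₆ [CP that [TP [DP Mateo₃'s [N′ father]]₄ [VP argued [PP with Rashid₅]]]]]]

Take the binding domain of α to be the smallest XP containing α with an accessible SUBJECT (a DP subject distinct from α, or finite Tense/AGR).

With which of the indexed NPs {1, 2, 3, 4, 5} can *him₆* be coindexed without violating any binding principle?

{1}

*him* is a pronoun, so Principle B applies: it must be free in its binding domain.
Binding domain of *him₆*: the matrix TP, whose subject is [Stefan₁'s client]₂.
*Stefan₁* and the pronoun do not c-command one another → neither Principle B nor Principle C is at stake; coindexation permitted.
*[Stefan₁'s client]₂* c-commands the pronoun within its binding domain → coindexation would violate Principle B.
*Mateo₃*: the pronoun c-commands this R-expression → coindexation would violate Principle C on *Mateo₃*.
*[Mateo₃'s father]₄*: the pronoun c-commands this R-expression → coindexation would violate Principle C on *[Mateo₃'s father]₄*.
*Rashid₅*: the pronoun c-commands this R-expression → coindexation would violate Principle C on *Rashid₅*.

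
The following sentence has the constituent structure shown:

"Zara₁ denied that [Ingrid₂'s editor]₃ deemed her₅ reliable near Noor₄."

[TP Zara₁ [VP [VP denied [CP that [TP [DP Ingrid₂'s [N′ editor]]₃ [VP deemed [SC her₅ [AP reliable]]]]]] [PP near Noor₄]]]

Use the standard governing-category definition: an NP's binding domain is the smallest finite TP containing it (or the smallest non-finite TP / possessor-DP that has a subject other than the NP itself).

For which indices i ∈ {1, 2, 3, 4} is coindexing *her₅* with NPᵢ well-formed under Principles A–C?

*her* is a pronoun, so Principle B applies: it must be free in its binding domain.
Binding domain of *her₅*: the embedded TP, whose subject is [Ingrid₂'s editor]₃.
*Zara₁* c-commands the pronoun but from outside its binding domain, and is not c-commanded by it → coindexation permitted.
*Ingrid₂* and the pronoun do not c-command one another → neither Principle B nor Principle C is at stake; coindexation permitted.
*[Ingrid₂'s editor]₃* c-commands the pronoun within its binding domain → coindexation would violate Principle B.
*Noor₄* and the pronoun do not c-command one another → neither Principle B nor Principle C is at stake; coindexation permitted.

{1, 2, 4}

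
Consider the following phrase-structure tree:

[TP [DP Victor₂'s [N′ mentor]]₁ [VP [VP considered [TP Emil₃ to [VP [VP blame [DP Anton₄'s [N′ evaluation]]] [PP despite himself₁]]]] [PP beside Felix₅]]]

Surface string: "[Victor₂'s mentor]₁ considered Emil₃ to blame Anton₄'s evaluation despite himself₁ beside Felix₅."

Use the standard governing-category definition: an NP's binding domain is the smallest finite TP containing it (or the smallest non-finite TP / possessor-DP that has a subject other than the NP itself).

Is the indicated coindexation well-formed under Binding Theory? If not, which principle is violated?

The two coindexed NPs are *[Victor₂'s mentor]₁* and *himself₁*.
*himself₁* is an anaphor. Principle A requires it to be bound within its binding domain — the embedded TP, whose subject is Emil₃.
Within that domain it is c-commanded by *Emil₃*, which does not share its index.
*[Victor₂'s mentor]₁* does c-command the anaphor, but from outside its binding domain.
The anaphor is unbound in its domain → Principle A violation.

Principle A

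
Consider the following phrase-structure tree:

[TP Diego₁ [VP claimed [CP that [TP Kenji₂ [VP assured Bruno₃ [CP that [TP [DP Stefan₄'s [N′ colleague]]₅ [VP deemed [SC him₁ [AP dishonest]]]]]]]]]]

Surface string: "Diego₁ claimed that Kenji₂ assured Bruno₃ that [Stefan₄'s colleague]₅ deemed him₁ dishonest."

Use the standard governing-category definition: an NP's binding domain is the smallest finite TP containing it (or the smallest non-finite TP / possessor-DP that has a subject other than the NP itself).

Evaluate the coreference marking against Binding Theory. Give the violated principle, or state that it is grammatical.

The two coindexed NPs are *Diego₁* and *him₁*.
*him₁* is a pronoun; its binding domain is the embedded TP, whose subject is [Stefan₄'s colleague]₅. Within that domain it is c-commanded only by *[Stefan₄'s colleague]₅*, which carries a different index — the pronoun is free locally, so Principle B holds.
*Diego₁* is an R-expression; *him₁* does not c-command it, and no other NP shares its index, so Principle C is satisfied.
All principles are respected.

grammatical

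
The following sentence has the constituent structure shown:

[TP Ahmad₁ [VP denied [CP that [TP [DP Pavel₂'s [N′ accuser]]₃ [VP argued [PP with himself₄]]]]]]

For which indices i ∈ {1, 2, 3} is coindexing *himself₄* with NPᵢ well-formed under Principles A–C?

{3}

*himself* is an anaphor, so Principle A applies: it must be bound in its binding domain.
Binding domain of *himself₄*: the embedded TP, whose subject is [Pavel₂'s accuser]₃.
*Ahmad₁* c-commands the anaphor but is outside its binding domain → cannot satisfy Principle A.
*Pavel₂* does not c-command the anaphor → cannot bind it.
*[Pavel₂'s accuser]₃* c-commands the anaphor within its binding domain → licit binder.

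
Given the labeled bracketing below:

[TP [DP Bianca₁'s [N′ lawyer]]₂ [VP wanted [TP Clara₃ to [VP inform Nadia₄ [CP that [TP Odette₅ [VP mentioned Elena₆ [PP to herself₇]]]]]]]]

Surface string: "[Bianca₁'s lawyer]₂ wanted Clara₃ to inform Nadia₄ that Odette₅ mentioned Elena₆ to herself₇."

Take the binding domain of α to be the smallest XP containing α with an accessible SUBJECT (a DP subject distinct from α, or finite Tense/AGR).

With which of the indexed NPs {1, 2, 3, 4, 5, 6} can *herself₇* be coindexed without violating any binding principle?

{5, 6}

*herself* is an anaphor, so Principle A applies: it must be bound in its binding domain.
Binding domain of *herself₇*: the embedded TP, whose subject is Odette₅.
*Bianca₁* does not c-command the anaphor → cannot bind it.
*[Bianca₁'s lawyer]₂* c-commands the anaphor but is outside its binding domain → cannot satisfy Principle A.
*Clara₃* c-commands the anaphor but is outside its binding domain → cannot satisfy Principle A.
*Nadia₄* c-commands the anaphor but is outside its binding domain → cannot satisfy Principle A.
*Odette₅* c-commands the anaphor within its binding domain → licit binder.
*Elena₆* c-commands the anaphor within its binding domain → licit binder.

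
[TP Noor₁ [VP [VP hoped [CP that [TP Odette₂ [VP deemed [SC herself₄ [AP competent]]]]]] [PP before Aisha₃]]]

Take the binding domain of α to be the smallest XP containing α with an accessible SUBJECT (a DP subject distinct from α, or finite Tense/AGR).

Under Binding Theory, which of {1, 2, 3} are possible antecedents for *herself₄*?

{2}

*herself* is an anaphor, so Principle A applies: it must be bound in its binding domain.
Binding domain of *herself₄*: the embedded TP, whose subject is Odette₂.
*Noor₁* c-commands the anaphor but is outside its binding domain → cannot satisfy Principle A.
*Odette₂* c-commands the anaphor within its binding domain → licit binder.
*Aisha₃* does not c-command the anaphor → cannot bind it.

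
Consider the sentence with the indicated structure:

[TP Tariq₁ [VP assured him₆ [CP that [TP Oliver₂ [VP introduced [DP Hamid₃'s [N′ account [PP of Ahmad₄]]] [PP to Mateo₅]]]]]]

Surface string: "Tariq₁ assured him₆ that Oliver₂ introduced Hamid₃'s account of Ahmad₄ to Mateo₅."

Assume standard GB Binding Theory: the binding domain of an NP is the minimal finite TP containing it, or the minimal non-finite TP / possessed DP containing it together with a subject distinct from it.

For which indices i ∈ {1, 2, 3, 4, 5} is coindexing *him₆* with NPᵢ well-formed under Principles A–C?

*him* is a pronoun, so Principle B applies: it must be free in its binding domain.
Binding domain of *him₆*: the matrix TP, whose subject is Tariq₁.
*Tariq₁* c-commands the pronoun within its binding domain → coindexation would violate Principle B.
*Oliver₂*: the pronoun c-commands this R-expression → coindexation would violate Principle C on *Oliver₂*.
*Hamid₃*: the pronoun c-commands this R-expression → coindexation would violate Principle C on *Hamid₃*.
*Ahmad₄*: the pronoun c-commands this R-expression → coindexation would violate Principle C on *Ahmad₄*.
*Mateo₅*: the pronoun c-commands this R-expression → coindexation would violate Principle C on *Mateo₅*.

none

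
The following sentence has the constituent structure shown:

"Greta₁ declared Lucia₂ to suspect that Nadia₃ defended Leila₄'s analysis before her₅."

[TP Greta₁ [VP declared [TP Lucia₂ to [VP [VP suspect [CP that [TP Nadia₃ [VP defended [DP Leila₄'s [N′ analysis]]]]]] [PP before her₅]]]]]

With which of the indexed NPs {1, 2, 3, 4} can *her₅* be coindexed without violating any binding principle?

{1, 3, 4}

*her* is a pronoun, so Principle B applies: it must be free in its binding domain.
Binding domain of *her₅*: the embedded TP, whose subject is Lucia₂.
*Greta₁* c-commands the pronoun but from outside its binding domain, and is not c-commanded by it → coindexation permitted.
*Lucia₂* c-commands the pronoun within its binding domain → coindexation would violate Principle B.
*Nadia₃* and the pronoun do not c-command one another → neither Principle B nor Principle C is at stake; coindexation permitted.
*Leila₄* and the pronoun do not c-command one another → neither Principle B nor Principle C is at stake; coindexation permitted.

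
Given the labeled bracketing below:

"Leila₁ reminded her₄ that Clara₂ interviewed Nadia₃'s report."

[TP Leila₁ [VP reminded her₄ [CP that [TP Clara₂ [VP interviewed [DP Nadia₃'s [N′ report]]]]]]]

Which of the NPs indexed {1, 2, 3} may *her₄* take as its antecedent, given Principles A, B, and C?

*her* is a pronoun, so Principle B applies: it must be free in its binding domain.
Binding domain of *her₄*: the matrix TP, whose subject is Leila₁.
*Leila₁* c-commands the pronoun within its binding domain → coindexation would violate Principle B.
*Clara₂*: the pronoun c-commands this R-expression → coindexation would violate Principle C on *Clara₂*.
*Nadia₃*: the pronoun c-commands this R-expression → coindexation would violate Principle C on *Nadia₃*.

none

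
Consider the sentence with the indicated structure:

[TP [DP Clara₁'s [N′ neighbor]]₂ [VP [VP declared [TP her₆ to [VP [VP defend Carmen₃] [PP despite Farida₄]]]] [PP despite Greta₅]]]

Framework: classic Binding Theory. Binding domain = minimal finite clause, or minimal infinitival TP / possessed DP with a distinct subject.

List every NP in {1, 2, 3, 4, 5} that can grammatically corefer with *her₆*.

*her* is a pronoun, so Principle B applies: it must be free in its binding domain.
Binding domain of *her₆*: the matrix TP, whose subject is [Clara₁'s neighbor]₂.
*Clara₁* and the pronoun do not c-command one another → neither Principle B nor Principle C is at stake; coindexation permitted.
*[Clara₁'s neighbor]₂* c-commands the pronoun within its binding domain → coindexation would violate Principle B.
*Carmen₃*: the pronoun c-commands this R-expression → coindexation would violate Principle C on *Carmen₃*.
*Farida₄*: the pronoun c-commands this R-expression → coindexation would violate Principle C on *Farida₄*.
*Greta₅* and the pronoun do not c-command one another → neither Principle B nor Principle C is at stake; coindexation permitted.

{1, 5}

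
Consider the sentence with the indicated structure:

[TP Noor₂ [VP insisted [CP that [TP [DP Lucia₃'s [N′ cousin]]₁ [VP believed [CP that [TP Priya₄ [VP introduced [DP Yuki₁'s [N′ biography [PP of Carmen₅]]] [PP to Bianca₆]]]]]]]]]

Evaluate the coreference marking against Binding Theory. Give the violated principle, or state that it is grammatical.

The two coindexed NPs are *[Lucia₃'s cousin]₁* and *Yuki₁*.
*Yuki₁* is an R-expression. Principle C requires it to be free everywhere.
*[Lucia₃'s cousin]₁* c-commands it and carries the same index.
The R-expression is bound → Principle C violation.

Principle C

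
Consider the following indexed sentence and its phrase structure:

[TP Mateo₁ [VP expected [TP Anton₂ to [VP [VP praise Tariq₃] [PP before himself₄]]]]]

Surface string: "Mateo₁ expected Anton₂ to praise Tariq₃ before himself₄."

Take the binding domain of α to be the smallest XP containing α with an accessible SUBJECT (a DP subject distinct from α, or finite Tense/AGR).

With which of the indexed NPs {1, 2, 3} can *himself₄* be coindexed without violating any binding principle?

{2}

*himself* is an anaphor, so Principle A applies: it must be bound in its binding domain.
Binding domain of *himself₄*: the embedded TP, whose subject is Anton₂.
*Mateo₁* c-commands the anaphor but is outside its binding domain → cannot satisfy Principle A.
*Anton₂* c-commands the anaphor within its binding domain → licit binder.
*Tariq₃* does not c-command the anaphor → cannot bind it.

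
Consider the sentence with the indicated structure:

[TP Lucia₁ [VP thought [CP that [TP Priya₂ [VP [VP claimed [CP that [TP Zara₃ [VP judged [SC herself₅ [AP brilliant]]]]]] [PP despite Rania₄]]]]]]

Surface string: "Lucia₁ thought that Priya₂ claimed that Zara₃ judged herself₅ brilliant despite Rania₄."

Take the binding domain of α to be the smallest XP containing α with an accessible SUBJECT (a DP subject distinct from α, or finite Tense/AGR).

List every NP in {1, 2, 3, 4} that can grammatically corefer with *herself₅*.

*herself* is an anaphor, so Principle A applies: it must be bound in its binding domain.
Binding domain of *herself₅*: the embedded TP, whose subject is Zara₃.
*Lucia₁* c-commands the anaphor but is outside its binding domain → cannot satisfy Principle A.
*Priya₂* c-commands the anaphor but is outside its binding domain → cannot satisfy Principle A.
*Zara₃* c-commands the anaphor within its binding domain → licit binder.
*Rania₄* does not c-command the anaphor → cannot bind it.

{3}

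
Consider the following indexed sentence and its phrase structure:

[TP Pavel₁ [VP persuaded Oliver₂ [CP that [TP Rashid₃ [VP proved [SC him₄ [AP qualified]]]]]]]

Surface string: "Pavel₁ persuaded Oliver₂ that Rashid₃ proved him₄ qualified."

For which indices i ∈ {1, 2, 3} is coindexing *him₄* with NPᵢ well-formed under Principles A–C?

*him* is a pronoun, so Principle B applies: it must be free in its binding domain.
Binding domain of *him₄*: the embedded TP, whose subject is Rashid₃.
*Pavel₁* c-commands the pronoun but from outside its binding domain, and is not c-commanded by it → coindexation permitted.
*Oliver₂* c-commands the pronoun but from outside its binding domain, and is not c-commanded by it → coindexation permitted.
*Rashid₃* c-commands the pronoun within its binding domain → coindexation would violate Principle B.

{1, 2}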